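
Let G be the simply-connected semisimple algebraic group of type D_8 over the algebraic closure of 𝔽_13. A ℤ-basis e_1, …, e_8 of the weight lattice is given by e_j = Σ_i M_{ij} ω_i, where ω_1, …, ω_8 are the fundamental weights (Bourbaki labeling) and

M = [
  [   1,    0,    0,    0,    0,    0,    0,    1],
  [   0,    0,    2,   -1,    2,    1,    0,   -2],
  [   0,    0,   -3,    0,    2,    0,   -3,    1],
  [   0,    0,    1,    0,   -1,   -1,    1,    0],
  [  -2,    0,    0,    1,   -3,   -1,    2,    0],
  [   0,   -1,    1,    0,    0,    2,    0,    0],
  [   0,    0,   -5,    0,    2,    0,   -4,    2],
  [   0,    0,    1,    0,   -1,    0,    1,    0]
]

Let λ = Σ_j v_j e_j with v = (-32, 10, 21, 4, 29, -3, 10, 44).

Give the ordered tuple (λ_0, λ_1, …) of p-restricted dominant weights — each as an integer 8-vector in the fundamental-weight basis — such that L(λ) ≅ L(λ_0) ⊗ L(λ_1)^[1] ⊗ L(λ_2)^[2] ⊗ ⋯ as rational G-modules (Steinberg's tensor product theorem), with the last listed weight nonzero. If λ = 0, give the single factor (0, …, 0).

((12, 5, 9, 5, 4, 5, 1, 2),)

ω-coordinates c = M·v, v = (-32, 10, 21, 4, 29, -3, 10, 44):
  c_1 = (1)·(-32) + (0)·(10) + (0)·(21) + (0)·(4) + (0)·(29) + (0)·(-3) + (0)·(10) + (1)·(44) = 12
  c_2 = (0)·(-32) + (0)·(10) + (2)·(21) + (-1)·(4) + (2)·(29) + (1)·(-3) + (0)·(10) + (-2)·(44) = 5
  c_3 = (0)·(-32) + (0)·(10) + (-3)·(21) + (0)·(4) + (2)·(29) + (0)·(-3) + (-3)·(10) + (1)·(44) = 9
  c_4 = (0)·(-32) + (0)·(10) + (1)·(21) + (0)·(4) + (-1)·(29) + (-1)·(-3) + (1)·(10) + (0)·(44) = 5
  c_5 = (-2)·(-32) + (0)·(10) + (0)·(21) + (1)·(4) + (-3)·(29) + (-1)·(-3) + (2)·(10) + (0)·(44) = 4
  c_6 = (0)·(-32) + (-1)·(10) + (1)·(21) + (0)·(4) + (0)·(29) + (2)·(-3) + (0)·(10) + (0)·(44) = 5
  c_7 = (0)·(-32) + (0)·(10) + (-5)·(21) + (0)·(4) + (2)·(29) + (0)·(-3) + (-4)·(10) + (2)·(44) = 1
  c_8 = (0)·(-32) + (0)·(10) + (1)·(21) + (0)·(4) + (-1)·(29) + (0)·(-3) + (1)·(10) + (0)·(44) = 2
p = 13; digits c_i = Σ_j d_{ij}·13^j, 0 ≤ d_{ij} < 13:
  c_1 = 12 = 12·13^0
  c_2 = 5 = 5·13^0
  c_3 = 9 = 9·13^0
  c_4 = 5 = 5·13^0
  c_5 = 4 = 4·13^0
  c_6 = 5 = 5·13^0
  c_7 = 1 = 1·13^0
  c_8 = 2 = 2·13^0
p-restricted factor λ_0 = (12, 5, 9, 5, 4, 5, 1, 2)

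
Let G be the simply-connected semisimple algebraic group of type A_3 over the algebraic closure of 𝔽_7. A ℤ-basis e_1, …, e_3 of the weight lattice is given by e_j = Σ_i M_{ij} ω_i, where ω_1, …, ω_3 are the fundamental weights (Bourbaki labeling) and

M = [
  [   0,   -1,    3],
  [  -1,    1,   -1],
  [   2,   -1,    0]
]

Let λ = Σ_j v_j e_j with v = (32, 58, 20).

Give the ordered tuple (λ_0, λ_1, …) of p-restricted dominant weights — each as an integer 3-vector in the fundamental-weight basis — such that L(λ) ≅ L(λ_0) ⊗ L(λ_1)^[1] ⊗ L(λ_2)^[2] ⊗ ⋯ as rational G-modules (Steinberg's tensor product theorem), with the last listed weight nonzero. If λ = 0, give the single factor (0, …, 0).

((2, 6, 6),)

Change of basis e → ω: c = M·v where v = (32, 58, 20):
  c_1 = (0)·(32) + (-1)·(58) + (3)·(20) = 2
  c_2 = (-1)·(32) + (1)·(58) + (-1)·(20) = 6
  c_3 = (2)·(32) + (-1)·(58) + (0)·(20) = 6
Expand coordinatewise in base 7:
  c_1 = 2 = 2·7^0
  c_2 = 6 = 6·7^0
  c_3 = 6 = 6·7^0
p-restricted factor λ_0 = (2, 6, 6)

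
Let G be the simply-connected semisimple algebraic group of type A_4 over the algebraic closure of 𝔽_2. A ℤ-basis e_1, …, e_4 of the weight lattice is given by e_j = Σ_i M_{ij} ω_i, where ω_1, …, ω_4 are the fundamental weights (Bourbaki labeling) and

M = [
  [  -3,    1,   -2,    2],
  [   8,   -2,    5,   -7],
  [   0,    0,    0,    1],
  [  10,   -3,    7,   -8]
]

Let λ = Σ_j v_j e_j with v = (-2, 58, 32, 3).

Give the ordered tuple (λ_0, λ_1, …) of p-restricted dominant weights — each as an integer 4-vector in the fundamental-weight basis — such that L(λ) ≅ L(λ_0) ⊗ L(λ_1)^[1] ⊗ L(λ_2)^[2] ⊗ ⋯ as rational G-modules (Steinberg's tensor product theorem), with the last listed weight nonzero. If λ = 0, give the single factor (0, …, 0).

In the fundamental-weight basis, λ has coordinates c = M·v (v = (-2, 58, 32, 3)):
  c_1 = (-3)·(-2) + (1)·(58) + (-2)·(32) + (2)·(3) = 6
  c_2 = (8)·(-2) + (-2)·(58) + (5)·(32) + (-7)·(3) = 7
  c_3 = (0)·(-2) + (0)·(58) + (0)·(32) + (1)·(3) = 3
  c_4 = (10)·(-2) + (-3)·(58) + (7)·(32) + (-8)·(3) = 6
Writing each c_i in base p = 2:
  c_1 = 6 = 0·2^0 + 1·2^1 + 1·2^2
  c_2 = 7 = 1·2^0 + 1·2^1 + 1·2^2
  c_3 = 3 = 1·2^0 + 1·2^1
  c_4 = 6 = 0·2^0 + 1·2^1 + 1·2^2
Factor λ_0 = (0, 1, 1, 0)
Factor λ_1 = (1, 1, 1, 1)
Factor λ_2 = (1, 1, 0, 1)

((0, 1, 1, 0), (1, 1, 1, 1), (1, 1, 0, 1))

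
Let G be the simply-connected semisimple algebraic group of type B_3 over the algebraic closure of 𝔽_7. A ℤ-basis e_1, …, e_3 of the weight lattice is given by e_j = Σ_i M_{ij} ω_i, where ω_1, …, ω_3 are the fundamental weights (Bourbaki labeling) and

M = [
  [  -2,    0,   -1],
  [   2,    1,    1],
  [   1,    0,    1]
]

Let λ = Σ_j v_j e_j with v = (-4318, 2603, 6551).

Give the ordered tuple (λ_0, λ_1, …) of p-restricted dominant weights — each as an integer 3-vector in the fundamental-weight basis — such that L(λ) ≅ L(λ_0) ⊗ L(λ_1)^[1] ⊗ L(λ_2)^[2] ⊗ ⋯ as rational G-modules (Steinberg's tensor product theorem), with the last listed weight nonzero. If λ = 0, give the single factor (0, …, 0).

((6, 0, 0), (3, 4, 4), (0, 3, 3), (6, 1, 6))

ω-coordinates c = M·v, v = (-4318, 2603, 6551):
  c_1 = (-2)·(-4318) + (0)·(2603) + (-1)·(6551) = 2085
  c_2 = (2)·(-4318) + (1)·(2603) + (1)·(6551) = 518
  c_3 = (1)·(-4318) + (0)·(2603) + (1)·(6551) = 2233
Writing each c_i in base p = 7:
  c_1 = 2085 = 6·7^0 + 3·7^1 + 0·7^2 + 6·7^3
  c_2 = 518 = 0·7^0 + 4·7^1 + 3·7^2 + 1·7^3
  c_3 = 2233 = 0·7^0 + 4·7^1 + 3·7^2 + 6·7^3
λ_0 = (6, 0, 0)
λ_1 = (3, 4, 4)
λ_2 = (0, 3, 3)
λ_3 = (6, 1, 6)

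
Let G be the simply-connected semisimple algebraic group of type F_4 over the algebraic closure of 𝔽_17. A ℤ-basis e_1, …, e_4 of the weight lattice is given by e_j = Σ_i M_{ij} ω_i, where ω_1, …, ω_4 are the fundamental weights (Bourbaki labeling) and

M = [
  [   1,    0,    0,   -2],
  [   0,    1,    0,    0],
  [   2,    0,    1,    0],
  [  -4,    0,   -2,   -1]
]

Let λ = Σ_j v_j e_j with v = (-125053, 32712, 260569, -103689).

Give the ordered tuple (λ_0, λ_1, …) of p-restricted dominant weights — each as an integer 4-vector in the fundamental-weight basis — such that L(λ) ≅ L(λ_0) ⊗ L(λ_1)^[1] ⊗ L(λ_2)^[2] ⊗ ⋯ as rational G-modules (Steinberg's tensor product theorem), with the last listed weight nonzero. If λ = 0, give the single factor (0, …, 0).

((11, 4, 8, 7), (14, 3, 3, 6), (12, 11, 2, 14), (16, 6, 2, 16))

Compute c_i = Σ_j M_{ij} v_j with v = (-125053, 32712, 260569, -103689):
  c_1 = 1*-125053 + 0*32712 + 0*260569 + -2*-103689 = 82325
  c_2 = 0*-125053 + 1*32712 + 0*260569 + 0*-103689 = 32712
  c_3 = 2*-125053 + 0*32712 + 1*260569 + 0*-103689 = 10463
  c_4 = -4*-125053 + 0*32712 + -2*260569 + -1*-103689 = 82763
Base-17 expansion of each c_i:
  c_1 = 82325 = 11·17^0 + 14·17^1 + 12·17^2 + 16·17^3
  c_2 = 32712 = 4·17^0 + 3·17^1 + 11·17^2 + 6·17^3
  c_3 = 10463 = 8·17^0 + 3·17^1 + 2·17^2 + 2·17^3
  c_4 = 82763 = 7·17^0 + 6·17^1 + 14·17^2 + 16·17^3
p-restricted factor λ_0 = (11, 4, 8, 7)
p-restricted factor λ_1 = (14, 3, 3, 6)
p-restricted factor λ_2 = (12, 11, 2, 14)
p-restricted factor λ_3 = (16, 6, 2, 16)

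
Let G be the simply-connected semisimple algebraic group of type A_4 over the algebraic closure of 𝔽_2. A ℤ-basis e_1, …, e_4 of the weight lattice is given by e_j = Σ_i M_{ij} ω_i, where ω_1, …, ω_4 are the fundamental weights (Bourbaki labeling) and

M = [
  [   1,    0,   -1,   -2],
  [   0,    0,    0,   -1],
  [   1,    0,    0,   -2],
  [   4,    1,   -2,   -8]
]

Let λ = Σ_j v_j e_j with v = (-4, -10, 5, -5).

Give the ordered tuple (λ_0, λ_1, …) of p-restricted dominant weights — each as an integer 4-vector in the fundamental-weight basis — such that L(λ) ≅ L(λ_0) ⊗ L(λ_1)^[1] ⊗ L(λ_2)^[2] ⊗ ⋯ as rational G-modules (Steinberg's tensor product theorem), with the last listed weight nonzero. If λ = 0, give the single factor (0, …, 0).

In the fundamental-weight basis, λ has coordinates c = M·v (v = (-4, -10, 5, -5)):
  c_1 = 1*-4 + 0*-10 + -1*5 + -2*-5 = 1
  c_2 = 0*-4 + 0*-10 + 0*5 + -1*-5 = 5
  c_3 = 1*-4 + 0*-10 + 0*5 + -2*-5 = 6
  c_4 = 4*-4 + 1*-10 + -2*5 + -8*-5 = 4
p = 2; digits c_i = Σ_j d_{ij}·2^j, 0 ≤ d_{ij} < 2:
  c_1 = 1 = 1·2^0
  c_2 = 5 = 1·2^0 + 0·2^1 + 1·2^2
  c_3 = 6 = 0·2^0 + 1·2^1 + 1·2^2
  c_4 = 4 = 0·2^0 + 0·2^1 + 1·2^2
p-restricted factor λ_0 = (1, 1, 0, 0)
p-restricted factor λ_1 = (0, 0, 1, 0)
p-restricted factor λ_2 = (0, 1, 1, 1)

((1, 1, 0, 0), (0, 0, 1, 0), (0, 1, 1, 1))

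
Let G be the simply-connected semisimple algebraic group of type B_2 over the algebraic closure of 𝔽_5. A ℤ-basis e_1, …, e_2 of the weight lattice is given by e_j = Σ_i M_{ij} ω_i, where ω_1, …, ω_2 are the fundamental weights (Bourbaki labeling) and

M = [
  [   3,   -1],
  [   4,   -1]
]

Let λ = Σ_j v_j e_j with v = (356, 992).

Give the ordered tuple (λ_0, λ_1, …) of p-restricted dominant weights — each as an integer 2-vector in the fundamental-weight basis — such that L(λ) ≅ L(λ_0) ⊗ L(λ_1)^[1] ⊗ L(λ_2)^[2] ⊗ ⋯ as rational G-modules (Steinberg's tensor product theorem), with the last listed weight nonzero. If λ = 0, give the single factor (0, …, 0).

((1, 2), (0, 1), (3, 2), (0, 3))

ω-coordinates c = M·v, v = (356, 992):
  c_1 = 3*356 + -1*992 = 76
  c_2 = 4*356 + -1*992 = 432
Expand coordinatewise in base 5:
  c_1 = 76 = 1·5^0 + 0·5^1 + 3·5^2
  c_2 = 432 = 2·5^0 + 1·5^1 + 2·5^2 + 3·5^3
λ_0 = (1, 2)
λ_1 = (0, 1)
λ_2 = (3, 2)
λ_3 = (0, 3)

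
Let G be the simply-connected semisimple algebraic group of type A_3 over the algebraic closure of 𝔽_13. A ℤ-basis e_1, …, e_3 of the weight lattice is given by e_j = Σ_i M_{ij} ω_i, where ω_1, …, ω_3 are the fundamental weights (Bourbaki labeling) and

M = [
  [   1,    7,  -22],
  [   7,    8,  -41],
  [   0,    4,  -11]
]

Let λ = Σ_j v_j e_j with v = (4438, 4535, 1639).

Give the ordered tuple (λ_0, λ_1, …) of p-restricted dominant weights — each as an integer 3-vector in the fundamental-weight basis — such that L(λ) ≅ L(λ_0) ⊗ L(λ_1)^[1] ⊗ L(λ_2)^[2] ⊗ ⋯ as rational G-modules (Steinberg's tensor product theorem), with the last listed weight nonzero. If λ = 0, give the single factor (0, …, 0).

((8, 4, 7), (9, 11, 8))

In the fundamental-weight basis, λ has coordinates c = M·v (v = (4438, 4535, 1639)):
  c_1 = 1·4438 + 7·4535 + (-22)·(1639) = 125
  c_2 = 7·4438 + 8·4535 + (-41)·(1639) = 147
  c_3 = 0·4438 + 4·4535 + (-11)·(1639) = 111
Expand coordinatewise in base 13:
  c_1 = 125 = 8·13^0 + 9·13^1
  c_2 = 147 = 4·13^0 + 11·13^1
  c_3 = 111 = 7·13^0 + 8·13^1
Factor λ_0 = (8, 4, 7)
Factor λ_1 = (9, 11, 8)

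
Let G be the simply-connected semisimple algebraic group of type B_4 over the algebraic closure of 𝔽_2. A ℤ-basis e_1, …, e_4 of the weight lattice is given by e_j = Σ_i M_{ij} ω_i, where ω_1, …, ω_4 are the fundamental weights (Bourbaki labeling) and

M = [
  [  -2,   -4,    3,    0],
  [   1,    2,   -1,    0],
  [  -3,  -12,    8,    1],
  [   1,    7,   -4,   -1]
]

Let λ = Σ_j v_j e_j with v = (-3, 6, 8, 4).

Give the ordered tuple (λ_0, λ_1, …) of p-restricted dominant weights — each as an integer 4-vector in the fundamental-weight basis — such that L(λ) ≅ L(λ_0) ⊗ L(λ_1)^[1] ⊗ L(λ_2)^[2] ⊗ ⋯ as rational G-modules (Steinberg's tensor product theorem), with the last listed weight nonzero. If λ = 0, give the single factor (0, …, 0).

((0, 1, 1, 1), (1, 0, 0, 1), (1, 0, 1, 0))

In the fundamental-weight basis, λ has coordinates c = M·v (v = (-3, 6, 8, 4)):
  c_1 = -2*-3 + -4*6 + 3*8 + 0*4 = 6
  c_2 = 1*-3 + 2*6 + -1*8 + 0*4 = 1
  c_3 = -3*-3 + -12*6 + 8*8 + 1*4 = 5
  c_4 = 1*-3 + 7*6 + -4*8 + -1*4 = 3
p = 2; digits c_i = Σ_j d_{ij}·2^j, 0 ≤ d_{ij} < 2:
  c_1 = 6 = 0·2^0 + 1·2^1 + 1·2^2
  c_2 = 1 = 1·2^0
  c_3 = 5 = 1·2^0 + 0·2^1 + 1·2^2
  c_4 = 3 = 1·2^0 + 1·2^1
Factor λ_0 = (0, 1, 1, 1)
Factor λ_1 = (1, 0, 0, 1)
Factor λ_2 = (1, 0, 1, 0)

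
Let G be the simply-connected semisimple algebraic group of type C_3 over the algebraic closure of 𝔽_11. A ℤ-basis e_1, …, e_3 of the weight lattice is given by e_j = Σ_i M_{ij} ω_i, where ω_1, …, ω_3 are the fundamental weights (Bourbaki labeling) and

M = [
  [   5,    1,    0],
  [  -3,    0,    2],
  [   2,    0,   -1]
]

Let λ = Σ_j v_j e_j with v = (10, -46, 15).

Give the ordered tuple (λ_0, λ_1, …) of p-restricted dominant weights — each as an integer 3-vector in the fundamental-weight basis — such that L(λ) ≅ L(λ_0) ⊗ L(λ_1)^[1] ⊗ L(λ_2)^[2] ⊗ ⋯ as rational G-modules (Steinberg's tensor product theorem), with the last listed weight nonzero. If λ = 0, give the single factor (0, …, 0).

((4, 0, 5),)

Compute c_i = Σ_j M_{ij} v_j with v = (10, -46, 15):
  c_1 = (5)·(10) + (1)·(-46) + (0)·(15) = 4
  c_2 = (-3)·(10) + (0)·(-46) + (2)·(15) = 0
  c_3 = (2)·(10) + (0)·(-46) + (-1)·(15) = 5
Expand coordinatewise in base 11:
  c_1 = 4 = 4·11^0
  c_2 = 0
  c_3 = 5 = 5·11^0
Factor λ_0 = (4, 0, 5)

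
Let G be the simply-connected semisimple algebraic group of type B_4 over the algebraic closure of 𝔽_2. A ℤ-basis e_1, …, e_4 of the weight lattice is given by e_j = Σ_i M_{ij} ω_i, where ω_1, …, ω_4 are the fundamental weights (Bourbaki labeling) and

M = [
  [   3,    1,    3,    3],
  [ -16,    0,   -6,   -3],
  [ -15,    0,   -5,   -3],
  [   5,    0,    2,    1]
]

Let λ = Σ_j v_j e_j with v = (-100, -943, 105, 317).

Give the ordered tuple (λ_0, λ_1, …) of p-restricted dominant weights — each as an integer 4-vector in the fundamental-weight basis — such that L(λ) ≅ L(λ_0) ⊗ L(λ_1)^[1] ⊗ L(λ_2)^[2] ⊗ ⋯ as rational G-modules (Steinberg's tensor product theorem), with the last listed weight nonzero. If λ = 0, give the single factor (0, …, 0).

((1, 1, 0, 1), (1, 1, 0, 1), (1, 0, 0, 0), (0, 0, 1, 1), (1, 1, 1, 1))

ω-coordinates c = M·v, v = (-100, -943, 105, 317):
  c_1 = (3)·(-100) + (1)·(-943) + (3)·(105) + (3)·(317) = 23
  c_2 = (-16)·(-100) + (0)·(-943) + (-6)·(105) + (-3)·(317) = 19
  c_3 = (-15)·(-100) + (0)·(-943) + (-5)·(105) + (-3)·(317) = 24
  c_4 = (5)·(-100) + (0)·(-943) + (2)·(105) + (1)·(317) = 27
Base-2 expansion of each c_i:
  c_1 = 23 = 1·2^0 + 1·2^1 + 1·2^2 + 0·2^3 + 1·2^4
  c_2 = 19 = 1·2^0 + 1·2^1 + 0·2^2 + 0·2^3 + 1·2^4
  c_3 = 24 = 0·2^0 + 0·2^1 + 0·2^2 + 1·2^3 + 1·2^4
  c_4 = 27 = 1·2^0 + 1·2^1 + 0·2^2 + 1·2^3 + 1·2^4
p-restricted factor λ_0 = (1, 1, 0, 1)
p-restricted factor λ_1 = (1, 1, 0, 1)
p-restricted factor λ_2 = (1, 0, 0, 0)
p-restricted factor λ_3 = (0, 0, 1, 1)
p-restricted factor λ_4 = (1, 1, 1, 1)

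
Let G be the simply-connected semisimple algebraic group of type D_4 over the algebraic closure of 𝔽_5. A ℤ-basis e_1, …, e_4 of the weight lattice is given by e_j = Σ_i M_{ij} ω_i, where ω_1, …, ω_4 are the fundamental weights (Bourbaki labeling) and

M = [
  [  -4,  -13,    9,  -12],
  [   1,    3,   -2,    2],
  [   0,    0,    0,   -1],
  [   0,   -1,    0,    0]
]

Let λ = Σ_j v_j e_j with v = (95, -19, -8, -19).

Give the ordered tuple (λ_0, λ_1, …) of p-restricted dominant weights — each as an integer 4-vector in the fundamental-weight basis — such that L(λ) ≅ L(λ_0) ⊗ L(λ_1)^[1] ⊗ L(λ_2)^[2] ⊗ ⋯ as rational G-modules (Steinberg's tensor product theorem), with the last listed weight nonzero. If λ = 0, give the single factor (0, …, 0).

ω-coordinates c = M·v, v = (95, -19, -8, -19):
  c_1 = -4*95 + -13*-19 + 9*-8 + -12*-19 = 23
  c_2 = 1*95 + 3*-19 + -2*-8 + 2*-19 = 16
  c_3 = 0*95 + 0*-19 + 0*-8 + -1*-19 = 19
  c_4 = 0*95 + -1*-19 + 0*-8 + 0*-19 = 19
p = 5; digits c_i = Σ_j d_{ij}·5^j, 0 ≤ d_{ij} < 5:
  c_1 = 23 = 3·5^0 + 4·5^1
  c_2 = 16 = 1·5^0 + 3·5^1
  c_3 = 19 = 4·5^0 + 3·5^1
  c_4 = 19 = 4·5^0 + 3·5^1
Factor λ_0 = (3, 1, 4, 4)
Factor λ_1 = (4, 3, 3, 3)

((3, 1, 4, 4), (4, 3, 3, 3))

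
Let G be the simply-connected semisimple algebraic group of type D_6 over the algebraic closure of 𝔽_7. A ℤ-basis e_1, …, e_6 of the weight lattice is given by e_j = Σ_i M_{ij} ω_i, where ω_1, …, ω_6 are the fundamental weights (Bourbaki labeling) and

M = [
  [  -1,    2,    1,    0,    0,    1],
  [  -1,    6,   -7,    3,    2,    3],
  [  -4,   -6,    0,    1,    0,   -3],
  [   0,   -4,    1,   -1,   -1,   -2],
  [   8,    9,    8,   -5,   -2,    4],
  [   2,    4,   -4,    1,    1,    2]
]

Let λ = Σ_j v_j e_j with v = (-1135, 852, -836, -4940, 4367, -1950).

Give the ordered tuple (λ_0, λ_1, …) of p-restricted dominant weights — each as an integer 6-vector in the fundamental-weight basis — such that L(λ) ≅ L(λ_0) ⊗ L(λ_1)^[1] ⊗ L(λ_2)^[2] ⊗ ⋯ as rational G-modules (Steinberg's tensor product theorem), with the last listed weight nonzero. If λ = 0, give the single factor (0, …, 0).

((4, 2, 2, 5, 3, 2), (0, 2, 6, 4, 2, 1), (1, 3, 6, 4, 1, 0))

In the fundamental-weight basis, λ has coordinates c = M·v (v = (-1135, 852, -836, -4940, 4367, -1950)):
  c_1 = (-1)·(-1135) + 2·852 + (1)·(-836) + (0)·(-4940) + 0·4367 + (1)·(-1950) = 53
  c_2 = (-1)·(-1135) + 6·852 + (-7)·(-836) + (3)·(-4940) + 2·4367 + (3)·(-1950) = 163
  c_3 = (-4)·(-1135) + (-6)·(852) + (0)·(-836) + (1)·(-4940) + 0·4367 + (-3)·(-1950) = 338
  c_4 = (0)·(-1135) + (-4)·(852) + (1)·(-836) + (-1)·(-4940) + (-1)·(4367) + (-2)·(-1950) = 229
  c_5 = (8)·(-1135) + 9·852 + (8)·(-836) + (-5)·(-4940) + (-2)·(4367) + (4)·(-1950) = 66
  c_6 = (2)·(-1135) + 4·852 + (-4)·(-836) + (1)·(-4940) + 1·4367 + (2)·(-1950) = 9
p = 7; digits c_i = Σ_j d_{ij}·7^j, 0 ≤ d_{ij} < 7:
  c_1 = 53 = 4·7^0 + 0·7^1 + 1·7^2
  c_2 = 163 = 2·7^0 + 2·7^1 + 3·7^2
  c_3 = 338 = 2·7^0 + 6·7^1 + 6·7^2
  c_4 = 229 = 5·7^0 + 4·7^1 + 4·7^2
  c_5 = 66 = 3·7^0 + 2·7^1 + 1·7^2
  c_6 = 9 = 2·7^0 + 1·7^1
p-restricted factor λ_0 = (4, 2, 2, 5, 3, 2)
p-restricted factor λ_1 = (0, 2, 6, 4, 2, 1)
p-restricted factor λ_2 = (1, 3, 6, 4, 1, 0)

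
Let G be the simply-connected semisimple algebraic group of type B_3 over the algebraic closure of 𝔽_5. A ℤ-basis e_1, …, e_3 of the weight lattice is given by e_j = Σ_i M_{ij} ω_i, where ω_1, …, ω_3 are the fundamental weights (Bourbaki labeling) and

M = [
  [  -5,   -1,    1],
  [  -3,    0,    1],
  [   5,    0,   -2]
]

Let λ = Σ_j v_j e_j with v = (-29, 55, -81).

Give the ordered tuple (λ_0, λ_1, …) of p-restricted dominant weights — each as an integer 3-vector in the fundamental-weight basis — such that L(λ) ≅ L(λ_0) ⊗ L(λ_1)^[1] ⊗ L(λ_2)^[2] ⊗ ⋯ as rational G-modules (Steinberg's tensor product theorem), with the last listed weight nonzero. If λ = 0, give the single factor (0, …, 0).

((4, 1, 2), (1, 1, 3))

Change of basis e → ω: c = M·v where v = (-29, 55, -81):
  c_1 = -5*-29 + -1*55 + 1*-81 = 9
  c_2 = -3*-29 + 0*55 + 1*-81 = 6
  c_3 = 5*-29 + 0*55 + -2*-81 = 17
Expand coordinatewise in base 5:
  c_1 = 9 = 4·5^0 + 1·5^1
  c_2 = 6 = 1·5^0 + 1·5^1
  c_3 = 17 = 2·5^0 + 3·5^1
p-restricted factor λ_0 = (4, 1, 2)
p-restricted factor λ_1 = (1, 1, 3)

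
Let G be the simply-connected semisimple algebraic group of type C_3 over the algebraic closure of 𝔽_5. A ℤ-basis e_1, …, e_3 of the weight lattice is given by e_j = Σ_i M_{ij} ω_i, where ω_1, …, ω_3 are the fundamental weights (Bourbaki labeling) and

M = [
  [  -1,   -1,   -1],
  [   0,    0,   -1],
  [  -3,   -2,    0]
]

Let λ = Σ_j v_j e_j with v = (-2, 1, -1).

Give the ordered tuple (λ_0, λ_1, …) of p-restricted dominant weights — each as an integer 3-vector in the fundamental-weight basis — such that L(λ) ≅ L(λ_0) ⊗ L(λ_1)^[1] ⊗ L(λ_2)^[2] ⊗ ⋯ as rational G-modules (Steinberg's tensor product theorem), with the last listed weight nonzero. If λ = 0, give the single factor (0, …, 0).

((2, 1, 4),)

Converting to the ω-basis (c_i = row i of M dotted with v = (-2, 1, -1)):
  c_1 = (-1)·(-2) + (-1)·(1) + (-1)·(-1) = 2
  c_2 = (0)·(-2) + 0·1 + (-1)·(-1) = 1
  c_3 = (-3)·(-2) + (-2)·(1) + (0)·(-1) = 4
Writing each c_i in base p = 5:
  c_1 = 2 = 2·5^0
  c_2 = 1 = 1·5^0
  c_3 = 4 = 4·5^0
λ_0 = (2, 1, 4)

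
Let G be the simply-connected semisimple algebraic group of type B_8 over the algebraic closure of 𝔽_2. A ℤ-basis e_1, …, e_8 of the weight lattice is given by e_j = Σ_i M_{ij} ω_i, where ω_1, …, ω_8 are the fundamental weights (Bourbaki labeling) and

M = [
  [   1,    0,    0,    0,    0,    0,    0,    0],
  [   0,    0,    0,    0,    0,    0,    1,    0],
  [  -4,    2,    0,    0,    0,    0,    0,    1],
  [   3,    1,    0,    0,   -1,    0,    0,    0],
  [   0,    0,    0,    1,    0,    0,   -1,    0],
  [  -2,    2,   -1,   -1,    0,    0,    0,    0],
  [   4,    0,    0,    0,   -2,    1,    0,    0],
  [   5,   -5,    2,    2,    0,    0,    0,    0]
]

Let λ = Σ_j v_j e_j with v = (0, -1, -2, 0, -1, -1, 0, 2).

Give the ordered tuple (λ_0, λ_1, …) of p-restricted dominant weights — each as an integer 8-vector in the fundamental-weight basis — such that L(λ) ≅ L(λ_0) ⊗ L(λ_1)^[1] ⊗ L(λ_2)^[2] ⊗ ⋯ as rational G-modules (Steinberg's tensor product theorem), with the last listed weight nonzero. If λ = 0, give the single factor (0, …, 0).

Change of basis e → ω: c = M·v where v = (0, -1, -2, 0, -1, -1, 0, 2):
  c_1 = 1·0 + (0)·(-1) + (0)·(-2) + 0·0 + (0)·(-1) + (0)·(-1) + 0·0 + 0·2 = 0
  c_2 = 0·0 + (0)·(-1) + (0)·(-2) + 0·0 + (0)·(-1) + (0)·(-1) + 1·0 + 0·2 = 0
  c_3 = (-4)·(0) + (2)·(-1) + (0)·(-2) + 0·0 + (0)·(-1) + (0)·(-1) + 0·0 + 1·2 = 0
  c_4 = 3·0 + (1)·(-1) + (0)·(-2) + 0·0 + (-1)·(-1) + (0)·(-1) + 0·0 + 0·2 = 0
  c_5 = 0·0 + (0)·(-1) + (0)·(-2) + 1·0 + (0)·(-1) + (0)·(-1) + (-1)·(0) + 0·2 = 0
  c_6 = (-2)·(0) + (2)·(-1) + (-1)·(-2) + (-1)·(0) + (0)·(-1) + (0)·(-1) + 0·0 + 0·2 = 0
  c_7 = 4·0 + (0)·(-1) + (0)·(-2) + 0·0 + (-2)·(-1) + (1)·(-1) + 0·0 + 0·2 = 1
  c_8 = 5·0 + (-5)·(-1) + (2)·(-2) + 2·0 + (0)·(-1) + (0)·(-1) + 0·0 + 0·2 = 1
Expand coordinatewise in base 2:
  c_1 = 0
  c_2 = 0
  c_3 = 0
  c_4 = 0
  c_5 = 0
  c_6 = 0
  c_7 = 1 = 1·2^0
  c_8 = 1 = 1·2^0
p-restricted factor λ_0 = (0, 0, 0, 0, 0, 0, 1, 1)

((0, 0, 0, 0, 0, 0, 1, 1),)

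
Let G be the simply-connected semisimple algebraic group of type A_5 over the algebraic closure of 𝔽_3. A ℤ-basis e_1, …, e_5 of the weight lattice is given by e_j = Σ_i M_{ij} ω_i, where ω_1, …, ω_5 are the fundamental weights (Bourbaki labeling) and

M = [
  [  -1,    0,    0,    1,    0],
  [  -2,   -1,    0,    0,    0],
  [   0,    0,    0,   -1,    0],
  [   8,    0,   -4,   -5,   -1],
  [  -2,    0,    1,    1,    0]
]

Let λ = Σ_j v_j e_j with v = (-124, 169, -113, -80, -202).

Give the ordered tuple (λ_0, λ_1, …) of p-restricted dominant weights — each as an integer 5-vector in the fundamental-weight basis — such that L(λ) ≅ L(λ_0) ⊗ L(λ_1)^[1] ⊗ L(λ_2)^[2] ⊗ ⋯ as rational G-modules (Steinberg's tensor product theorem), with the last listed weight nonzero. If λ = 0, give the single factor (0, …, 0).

Converting to the ω-basis (c_i = row i of M dotted with v = (-124, 169, -113, -80, -202)):
  c_1 = -1*-124 + 0*169 + 0*-113 + 1*-80 + 0*-202 = 44
  c_2 = -2*-124 + -1*169 + 0*-113 + 0*-80 + 0*-202 = 79
  c_3 = 0*-124 + 0*169 + 0*-113 + -1*-80 + 0*-202 = 80
  c_4 = 8*-124 + 0*169 + -4*-113 + -5*-80 + -1*-202 = 62
  c_5 = -2*-124 + 0*169 + 1*-113 + 1*-80 + 0*-202 = 55
Expand coordinatewise in base 3:
  c_1 = 44 = 2·3^0 + 2·3^1 + 1·3^2 + 1·3^3
  c_2 = 79 = 1·3^0 + 2·3^1 + 2·3^2 + 2·3^3
  c_3 = 80 = 2·3^0 + 2·3^1 + 2·3^2 + 2·3^3
  c_4 = 62 = 2·3^0 + 2·3^1 + 0·3^2 + 2·3^3
  c_5 = 55 = 1·3^0 + 0·3^1 + 0·3^2 + 2·3^3
Factor λ_0 = (2, 1, 2, 2, 1)
Factor λ_1 = (2, 2, 2, 2, 0)
Factor λ_2 = (1, 2, 2, 0, 0)
Factor λ_3 = (1, 2, 2, 2, 2)

((2, 1, 2, 2, 1), (2, 2, 2, 2, 0), (1, 2, 2, 0, 0), (1, 2, 2, 2, 2))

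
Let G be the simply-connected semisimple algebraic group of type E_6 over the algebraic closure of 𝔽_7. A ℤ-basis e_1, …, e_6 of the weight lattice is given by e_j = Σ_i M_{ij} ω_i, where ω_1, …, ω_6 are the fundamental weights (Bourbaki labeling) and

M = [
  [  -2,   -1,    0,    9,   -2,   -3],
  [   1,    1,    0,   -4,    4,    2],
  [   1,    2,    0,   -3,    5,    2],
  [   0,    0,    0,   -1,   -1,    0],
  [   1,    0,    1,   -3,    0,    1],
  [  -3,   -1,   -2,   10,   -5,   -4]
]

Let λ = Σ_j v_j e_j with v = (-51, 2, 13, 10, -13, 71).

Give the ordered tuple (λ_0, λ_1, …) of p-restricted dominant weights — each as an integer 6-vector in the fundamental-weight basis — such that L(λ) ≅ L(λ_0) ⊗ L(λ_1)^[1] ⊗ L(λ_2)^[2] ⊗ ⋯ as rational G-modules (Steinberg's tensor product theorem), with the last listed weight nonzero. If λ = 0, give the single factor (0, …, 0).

((3, 1, 0, 3, 3, 6),)

Converting to the ω-basis (c_i = row i of M dotted with v = (-51, 2, 13, 10, -13, 71)):
  c_1 = (-2)·(-51) + (-1)·(2) + (0)·(13) + (9)·(10) + (-2)·(-13) + (-3)·(71) = 3
  c_2 = (1)·(-51) + (1)·(2) + (0)·(13) + (-4)·(10) + (4)·(-13) + (2)·(71) = 1
  c_3 = (1)·(-51) + (2)·(2) + (0)·(13) + (-3)·(10) + (5)·(-13) + (2)·(71) = 0
  c_4 = (0)·(-51) + (0)·(2) + (0)·(13) + (-1)·(10) + (-1)·(-13) + (0)·(71) = 3
  c_5 = (1)·(-51) + (0)·(2) + (1)·(13) + (-3)·(10) + (0)·(-13) + (1)·(71) = 3
  c_6 = (-3)·(-51) + (-1)·(2) + (-2)·(13) + (10)·(10) + (-5)·(-13) + (-4)·(71) = 6
Base-7 expansion of each c_i:
  c_1 = 3 = 3·7^0
  c_2 = 1 = 1·7^0
  c_3 = 0
  c_4 = 3 = 3·7^0
  c_5 = 3 = 3·7^0
  c_6 = 6 = 6·7^0
p-restricted factor λ_0 = (3, 1, 0, 3, 3, 6)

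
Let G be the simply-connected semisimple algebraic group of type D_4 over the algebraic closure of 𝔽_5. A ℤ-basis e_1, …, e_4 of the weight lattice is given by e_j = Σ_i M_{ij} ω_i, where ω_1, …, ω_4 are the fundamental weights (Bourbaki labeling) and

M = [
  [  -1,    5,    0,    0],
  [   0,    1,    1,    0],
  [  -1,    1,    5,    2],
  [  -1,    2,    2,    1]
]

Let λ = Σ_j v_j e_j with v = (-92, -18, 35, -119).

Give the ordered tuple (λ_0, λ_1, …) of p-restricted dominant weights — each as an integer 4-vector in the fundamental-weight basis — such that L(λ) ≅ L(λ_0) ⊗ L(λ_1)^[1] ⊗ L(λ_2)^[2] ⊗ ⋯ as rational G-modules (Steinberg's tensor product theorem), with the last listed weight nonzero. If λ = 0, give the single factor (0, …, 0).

Compute c_i = Σ_j M_{ij} v_j with v = (-92, -18, 35, -119):
  c_1 = (-1)·(-92) + (5)·(-18) + 0·35 + (0)·(-119) = 2
  c_2 = (0)·(-92) + (1)·(-18) + 1·35 + (0)·(-119) = 17
  c_3 = (-1)·(-92) + (1)·(-18) + 5·35 + (2)·(-119) = 11
  c_4 = (-1)·(-92) + (2)·(-18) + 2·35 + (1)·(-119) = 7
Writing each c_i in base p = 5:
  c_1 = 2 = 2·5^0
  c_2 = 17 = 2·5^0 + 3·5^1
  c_3 = 11 = 1·5^0 + 2·5^1
  c_4 = 7 = 2·5^0 + 1·5^1
Factor λ_0 = (2, 2, 1, 2)
Factor λ_1 = (0, 3, 2, 1)

((2, 2, 1, 2), (0, 3, 2, 1))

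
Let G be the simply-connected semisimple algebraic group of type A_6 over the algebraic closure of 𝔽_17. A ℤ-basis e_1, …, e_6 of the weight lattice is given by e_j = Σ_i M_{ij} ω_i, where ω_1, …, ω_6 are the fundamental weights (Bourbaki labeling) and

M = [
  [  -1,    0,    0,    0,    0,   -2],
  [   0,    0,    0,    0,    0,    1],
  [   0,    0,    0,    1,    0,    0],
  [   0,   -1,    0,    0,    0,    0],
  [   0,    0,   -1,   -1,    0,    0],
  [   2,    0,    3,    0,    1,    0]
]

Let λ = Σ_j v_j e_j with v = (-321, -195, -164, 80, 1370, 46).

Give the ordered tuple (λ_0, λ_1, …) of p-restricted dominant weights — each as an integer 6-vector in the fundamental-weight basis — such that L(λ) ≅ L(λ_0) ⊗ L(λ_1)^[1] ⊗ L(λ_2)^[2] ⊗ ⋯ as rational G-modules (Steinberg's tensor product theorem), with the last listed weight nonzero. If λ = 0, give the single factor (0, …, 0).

In the fundamental-weight basis, λ has coordinates c = M·v (v = (-321, -195, -164, 80, 1370, 46)):
  c_1 = -1*-321 + 0*-195 + 0*-164 + 0*80 + 0*1370 + -2*46 = 229
  c_2 = 0*-321 + 0*-195 + 0*-164 + 0*80 + 0*1370 + 1*46 = 46
  c_3 = 0*-321 + 0*-195 + 0*-164 + 1*80 + 0*1370 + 0*46 = 80
  c_4 = 0*-321 + -1*-195 + 0*-164 + 0*80 + 0*1370 + 0*46 = 195
  c_5 = 0*-321 + 0*-195 + -1*-164 + -1*80 + 0*1370 + 0*46 = 84
  c_6 = 2*-321 + 0*-195 + 3*-164 + 0*80 + 1*1370 + 0*46 = 236
p = 17; digits c_i = Σ_j d_{ij}·17^j, 0 ≤ d_{ij} < 17:
  c_1 = 229 = 8·17^0 + 13·17^1
  c_2 = 46 = 12·17^0 + 2·17^1
  c_3 = 80 = 12·17^0 + 4·17^1
  c_4 = 195 = 8·17^0 + 11·17^1
  c_5 = 84 = 16·17^0 + 4·17^1
  c_6 = 236 = 15·17^0 + 13·17^1
Factor λ_0 = (8, 12, 12, 8, 16, 15)
Factor λ_1 = (13, 2, 4, 11, 4, 13)

((8, 12, 12, 8, 16, 15), (13, 2, 4, 11, 4, 13))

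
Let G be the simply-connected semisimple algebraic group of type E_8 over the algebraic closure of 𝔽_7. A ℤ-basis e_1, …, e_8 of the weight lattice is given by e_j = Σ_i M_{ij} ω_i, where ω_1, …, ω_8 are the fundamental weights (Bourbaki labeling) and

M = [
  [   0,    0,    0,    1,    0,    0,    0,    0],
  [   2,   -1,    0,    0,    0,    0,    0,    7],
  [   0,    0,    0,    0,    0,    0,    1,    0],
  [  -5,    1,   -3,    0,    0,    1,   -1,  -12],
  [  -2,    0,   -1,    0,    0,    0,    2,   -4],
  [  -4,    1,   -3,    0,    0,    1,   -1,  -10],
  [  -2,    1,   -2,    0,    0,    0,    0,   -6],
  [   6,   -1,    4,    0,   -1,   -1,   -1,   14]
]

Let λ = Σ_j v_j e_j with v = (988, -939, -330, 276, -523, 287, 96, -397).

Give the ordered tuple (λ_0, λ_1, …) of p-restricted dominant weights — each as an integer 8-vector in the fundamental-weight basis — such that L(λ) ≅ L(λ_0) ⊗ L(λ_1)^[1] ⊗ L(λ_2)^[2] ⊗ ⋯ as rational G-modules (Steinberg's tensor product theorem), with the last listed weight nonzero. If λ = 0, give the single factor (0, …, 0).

((3, 3, 5, 3, 1, 1, 1, 3), (4, 5, 6, 2, 5, 2, 4, 4), (5, 2, 1, 1, 2, 5, 2, 2))

Converting to the ω-basis (c_i = row i of M dotted with v = (988, -939, -330, 276, -523, 287, 96, -397)):
  c_1 = (0)·(988) + (0)·(-939) + (0)·(-330) + (1)·(276) + (0)·(-523) + (0)·(287) + (0)·(96) + (0)·(-397) = 276
  c_2 = (2)·(988) + (-1)·(-939) + (0)·(-330) + (0)·(276) + (0)·(-523) + (0)·(287) + (0)·(96) + (7)·(-397) = 136
  c_3 = (0)·(988) + (0)·(-939) + (0)·(-330) + (0)·(276) + (0)·(-523) + (0)·(287) + (1)·(96) + (0)·(-397) = 96
  c_4 = (-5)·(988) + (1)·(-939) + (-3)·(-330) + (0)·(276) + (0)·(-523) + (1)·(287) + (-1)·(96) + (-12)·(-397) = 66
  c_5 = (-2)·(988) + (0)·(-939) + (-1)·(-330) + (0)·(276) + (0)·(-523) + (0)·(287) + (2)·(96) + (-4)·(-397) = 134
  c_6 = (-4)·(988) + (1)·(-939) + (-3)·(-330) + (0)·(276) + (0)·(-523) + (1)·(287) + (-1)·(96) + (-10)·(-397) = 260
  c_7 = (-2)·(988) + (1)·(-939) + (-2)·(-330) + (0)·(276) + (0)·(-523) + (0)·(287) + (0)·(96) + (-6)·(-397) = 127
  c_8 = (6)·(988) + (-1)·(-939) + (4)·(-330) + (0)·(276) + (-1)·(-523) + (-1)·(287) + (-1)·(96) + (14)·(-397) = 129
Expand coordinatewise in base 7:
  c_1 = 276 = 3·7^0 + 4·7^1 + 5·7^2
  c_2 = 136 = 3·7^0 + 5·7^1 + 2·7^2
  c_3 = 96 = 5·7^0 + 6·7^1 + 1·7^2
  c_4 = 66 = 3·7^0 + 2·7^1 + 1·7^2
  c_5 = 134 = 1·7^0 + 5·7^1 + 2·7^2
  c_6 = 260 = 1·7^0 + 2·7^1 + 5·7^2
  c_7 = 127 = 1·7^0 + 4·7^1 + 2·7^2
  c_8 = 129 = 3·7^0 + 4·7^1 + 2·7^2
Factor λ_0 = (3, 3, 5, 3, 1, 1, 1, 3)
Factor λ_1 = (4, 5, 6, 2, 5, 2, 4, 4)
Factor λ_2 = (5, 2, 1, 1, 2, 5, 2, 2)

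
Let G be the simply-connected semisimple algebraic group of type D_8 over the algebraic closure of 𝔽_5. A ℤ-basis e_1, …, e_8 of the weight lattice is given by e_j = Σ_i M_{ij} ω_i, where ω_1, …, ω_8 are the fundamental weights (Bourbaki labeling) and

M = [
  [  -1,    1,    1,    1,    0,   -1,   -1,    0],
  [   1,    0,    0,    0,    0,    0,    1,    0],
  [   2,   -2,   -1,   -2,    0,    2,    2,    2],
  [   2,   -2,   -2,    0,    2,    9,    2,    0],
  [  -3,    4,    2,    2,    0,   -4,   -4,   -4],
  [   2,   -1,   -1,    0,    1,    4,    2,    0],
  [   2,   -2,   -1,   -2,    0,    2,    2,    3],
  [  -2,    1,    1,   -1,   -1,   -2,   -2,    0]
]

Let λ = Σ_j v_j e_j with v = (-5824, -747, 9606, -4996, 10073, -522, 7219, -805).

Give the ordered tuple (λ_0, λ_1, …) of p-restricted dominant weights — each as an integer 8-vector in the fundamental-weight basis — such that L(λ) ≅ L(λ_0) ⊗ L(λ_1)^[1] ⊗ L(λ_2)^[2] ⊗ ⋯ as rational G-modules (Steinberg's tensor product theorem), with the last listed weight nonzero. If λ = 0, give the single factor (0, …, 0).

In the fundamental-weight basis, λ has coordinates c = M·v (v = (-5824, -747, 9606, -4996, 10073, -522, 7219, -805)):
  c_1 = (-1)·(-5824) + (1)·(-747) + (1)·(9606) + (1)·(-4996) + (0)·(10073) + (-1)·(-522) + (-1)·(7219) + (0)·(-805) = 2990
  c_2 = (1)·(-5824) + (0)·(-747) + (0)·(9606) + (0)·(-4996) + (0)·(10073) + (0)·(-522) + (1)·(7219) + (0)·(-805) = 1395
  c_3 = (2)·(-5824) + (-2)·(-747) + (-1)·(9606) + (-2)·(-4996) + (0)·(10073) + (2)·(-522) + (2)·(7219) + (2)·(-805) = 2016
  c_4 = (2)·(-5824) + (-2)·(-747) + (-2)·(9606) + (0)·(-4996) + (2)·(10073) + (9)·(-522) + (2)·(7219) + (0)·(-805) = 520
  c_5 = (-3)·(-5824) + (4)·(-747) + (2)·(9606) + (2)·(-4996) + (0)·(10073) + (-4)·(-522) + (-4)·(7219) + (-4)·(-805) = 136
  c_6 = (2)·(-5824) + (-1)·(-747) + (-1)·(9606) + (0)·(-4996) + (1)·(10073) + (4)·(-522) + (2)·(7219) + (0)·(-805) = 1916
  c_7 = (2)·(-5824) + (-2)·(-747) + (-1)·(9606) + (-2)·(-4996) + (0)·(10073) + (2)·(-522) + (2)·(7219) + (3)·(-805) = 1211
  c_8 = (-2)·(-5824) + (1)·(-747) + (1)·(9606) + (-1)·(-4996) + (-1)·(10073) + (-2)·(-522) + (-2)·(7219) + (0)·(-805) = 2036
Expand coordinatewise in base 5:
  c_1 = 2990 = 0·5^0 + 3·5^1 + 4·5^2 + 3·5^3 + 4·5^4
  c_2 = 1395 = 0·5^0 + 4·5^1 + 0·5^2 + 1·5^3 + 2·5^4
  c_3 = 2016 = 1·5^0 + 3·5^1 + 0·5^2 + 1·5^3 + 3·5^4
  c_4 = 520 = 0·5^0 + 4·5^1 + 0·5^2 + 4·5^3
  c_5 = 136 = 1·5^0 + 2·5^1 + 0·5^2 + 1·5^3
  c_6 = 1916 = 1·5^0 + 3·5^1 + 1·5^2 + 0·5^3 + 3·5^4
  c_7 = 1211 = 1·5^0 + 2·5^1 + 3·5^2 + 4·5^3 + 1·5^4
  c_8 = 2036 = 1·5^0 + 2·5^1 + 1·5^2 + 1·5^3 + 3·5^4
p-restricted factor λ_0 = (0, 0, 1, 0, 1, 1, 1, 1)
p-restricted factor λ_1 = (3, 4, 3, 4, 2, 3, 2, 2)
p-restricted factor λ_2 = (4, 0, 0, 0, 0, 1, 3, 1)
p-restricted factor λ_3 = (3, 1, 1, 4, 1, 0, 4, 1)
p-restricted factor λ_4 = (4, 2, 3, 0, 0, 3, 1, 3)

((0, 0, 1, 0, 1, 1, 1, 1), (3, 4, 3, 4, 2, 3, 2, 2), (4, 0, 0, 0, 0, 1, 3, 1), (3, 1, 1, 4, 1, 0, 4, 1), (4, 2, 3, 0, 0, 3, 1, 3))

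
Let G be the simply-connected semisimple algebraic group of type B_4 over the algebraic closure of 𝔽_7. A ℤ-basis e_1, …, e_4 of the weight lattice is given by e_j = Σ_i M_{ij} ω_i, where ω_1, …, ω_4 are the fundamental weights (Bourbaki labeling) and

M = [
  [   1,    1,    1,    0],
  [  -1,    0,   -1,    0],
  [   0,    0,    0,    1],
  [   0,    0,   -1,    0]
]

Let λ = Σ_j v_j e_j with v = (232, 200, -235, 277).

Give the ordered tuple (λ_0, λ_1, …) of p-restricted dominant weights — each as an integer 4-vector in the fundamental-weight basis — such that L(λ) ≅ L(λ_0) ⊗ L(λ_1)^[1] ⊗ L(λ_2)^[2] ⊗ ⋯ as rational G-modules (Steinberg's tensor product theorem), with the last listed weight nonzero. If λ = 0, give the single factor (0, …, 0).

In the fundamental-weight basis, λ has coordinates c = M·v (v = (232, 200, -235, 277)):
  c_1 = (1)·(232) + (1)·(200) + (1)·(-235) + (0)·(277) = 197
  c_2 = (-1)·(232) + (0)·(200) + (-1)·(-235) + (0)·(277) = 3
  c_3 = (0)·(232) + (0)·(200) + (0)·(-235) + (1)·(277) = 277
  c_4 = (0)·(232) + (0)·(200) + (-1)·(-235) + (0)·(277) = 235
Expand coordinatewise in base 7:
  c_1 = 197 = 1·7^0 + 0·7^1 + 4·7^2
  c_2 = 3 = 3·7^0
  c_3 = 277 = 4·7^0 + 4·7^1 + 5·7^2
  c_4 = 235 = 4·7^0 + 5·7^1 + 4·7^2
Factor λ_0 = (1, 3, 4, 4)
Factor λ_1 = (0, 0, 4, 5)
Factor λ_2 = (4, 0, 5, 4)

((1, 3, 4, 4), (0, 0, 4, 5), (4, 0, 5, 4))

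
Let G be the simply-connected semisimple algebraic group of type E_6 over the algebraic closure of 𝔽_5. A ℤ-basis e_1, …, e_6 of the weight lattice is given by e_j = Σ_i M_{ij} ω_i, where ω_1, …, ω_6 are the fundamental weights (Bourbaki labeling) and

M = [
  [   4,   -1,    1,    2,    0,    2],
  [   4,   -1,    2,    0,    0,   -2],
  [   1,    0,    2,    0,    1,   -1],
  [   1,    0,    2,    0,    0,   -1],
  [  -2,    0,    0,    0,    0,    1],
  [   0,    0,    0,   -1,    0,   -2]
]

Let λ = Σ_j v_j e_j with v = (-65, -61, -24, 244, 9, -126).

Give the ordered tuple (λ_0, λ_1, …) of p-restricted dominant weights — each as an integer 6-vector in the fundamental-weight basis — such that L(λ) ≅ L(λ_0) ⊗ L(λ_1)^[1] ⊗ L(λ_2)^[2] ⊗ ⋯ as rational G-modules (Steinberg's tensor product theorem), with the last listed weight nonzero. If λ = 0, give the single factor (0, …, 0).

Change of basis e → ω: c = M·v where v = (-65, -61, -24, 244, 9, -126):
  c_1 = (4)·(-65) + (-1)·(-61) + (1)·(-24) + 2·244 + 0·9 + (2)·(-126) = 13
  c_2 = (4)·(-65) + (-1)·(-61) + (2)·(-24) + 0·244 + 0·9 + (-2)·(-126) = 5
  c_3 = (1)·(-65) + (0)·(-61) + (2)·(-24) + 0·244 + 1·9 + (-1)·(-126) = 22
  c_4 = (1)·(-65) + (0)·(-61) + (2)·(-24) + 0·244 + 0·9 + (-1)·(-126) = 13
  c_5 = (-2)·(-65) + (0)·(-61) + (0)·(-24) + 0·244 + 0·9 + (1)·(-126) = 4
  c_6 = (0)·(-65) + (0)·(-61) + (0)·(-24) + (-1)·(244) + 0·9 + (-2)·(-126) = 8
Writing each c_i in base p = 5:
  c_1 = 13 = 3·5^0 + 2·5^1
  c_2 = 5 = 0·5^0 + 1·5^1
  c_3 = 22 = 2·5^0 + 4·5^1
  c_4 = 13 = 3·5^0 + 2·5^1
  c_5 = 4 = 4·5^0
  c_6 = 8 = 3·5^0 + 1·5^1
Factor λ_0 = (3, 0, 2, 3, 4, 3)
Factor λ_1 = (2, 1, 4, 2, 0, 1)

((3, 0, 2, 3, 4, 3), (2, 1, 4, 2, 0, 1))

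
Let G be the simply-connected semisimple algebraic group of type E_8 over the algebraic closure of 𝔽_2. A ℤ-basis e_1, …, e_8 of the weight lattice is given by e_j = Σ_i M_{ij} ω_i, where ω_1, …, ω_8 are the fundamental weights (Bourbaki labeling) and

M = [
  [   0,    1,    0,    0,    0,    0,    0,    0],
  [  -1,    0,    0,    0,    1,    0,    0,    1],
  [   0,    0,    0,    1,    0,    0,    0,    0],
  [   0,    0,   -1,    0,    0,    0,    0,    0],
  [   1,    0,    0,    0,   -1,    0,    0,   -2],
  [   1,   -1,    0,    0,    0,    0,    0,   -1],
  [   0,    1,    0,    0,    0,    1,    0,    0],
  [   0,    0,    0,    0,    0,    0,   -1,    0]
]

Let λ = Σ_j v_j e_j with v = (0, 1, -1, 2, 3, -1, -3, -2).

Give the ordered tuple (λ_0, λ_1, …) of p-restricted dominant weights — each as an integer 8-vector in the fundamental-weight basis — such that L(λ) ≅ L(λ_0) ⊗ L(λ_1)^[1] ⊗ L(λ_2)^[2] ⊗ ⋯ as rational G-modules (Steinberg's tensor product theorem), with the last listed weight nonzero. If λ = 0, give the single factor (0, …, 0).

((1, 1, 0, 1, 1, 1, 0, 1), (0, 0, 1, 0, 0, 0, 0, 1))

In the fundamental-weight basis, λ has coordinates c = M·v (v = (0, 1, -1, 2, 3, -1, -3, -2)):
  c_1 = (0)·(0) + (1)·(1) + (0)·(-1) + (0)·(2) + (0)·(3) + (0)·(-1) + (0)·(-3) + (0)·(-2) = 1
  c_2 = (-1)·(0) + (0)·(1) + (0)·(-1) + (0)·(2) + (1)·(3) + (0)·(-1) + (0)·(-3) + (1)·(-2) = 1
  c_3 = (0)·(0) + (0)·(1) + (0)·(-1) + (1)·(2) + (0)·(3) + (0)·(-1) + (0)·(-3) + (0)·(-2) = 2
  c_4 = (0)·(0) + (0)·(1) + (-1)·(-1) + (0)·(2) + (0)·(3) + (0)·(-1) + (0)·(-3) + (0)·(-2) = 1
  c_5 = (1)·(0) + (0)·(1) + (0)·(-1) + (0)·(2) + (-1)·(3) + (0)·(-1) + (0)·(-3) + (-2)·(-2) = 1
  c_6 = (1)·(0) + (-1)·(1) + (0)·(-1) + (0)·(2) + (0)·(3) + (0)·(-1) + (0)·(-3) + (-1)·(-2) = 1
  c_7 = (0)·(0) + (1)·(1) + (0)·(-1) + (0)·(2) + (0)·(3) + (1)·(-1) + (0)·(-3) + (0)·(-2) = 0
  c_8 = (0)·(0) + (0)·(1) + (0)·(-1) + (0)·(2) + (0)·(3) + (0)·(-1) + (-1)·(-3) + (0)·(-2) = 3
p = 2; digits c_i = Σ_j d_{ij}·2^j, 0 ≤ d_{ij} < 2:
  c_1 = 1 = 1·2^0
  c_2 = 1 = 1·2^0
  c_3 = 2 = 0·2^0 + 1·2^1
  c_4 = 1 = 1·2^0
  c_5 = 1 = 1·2^0
  c_6 = 1 = 1·2^0
  c_7 = 0
  c_8 = 3 = 1·2^0 + 1·2^1
p-restricted factor λ_0 = (1, 1, 0, 1, 1, 1, 0, 1)
p-restricted factor λ_1 = (0, 0, 1, 0, 0, 0, 0, 1)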